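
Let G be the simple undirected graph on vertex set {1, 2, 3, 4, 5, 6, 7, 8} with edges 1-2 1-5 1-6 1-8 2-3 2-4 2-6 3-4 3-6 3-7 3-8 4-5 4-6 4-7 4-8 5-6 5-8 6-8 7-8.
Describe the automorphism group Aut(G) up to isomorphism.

the trivial group

The degree sequence is [4, 4, 5, 6, 4, 6, 3, 6]. Checking the degree-preserving permutations of the vertex set shows that none except the identity preserves every edge, so Aut(G) is trivial.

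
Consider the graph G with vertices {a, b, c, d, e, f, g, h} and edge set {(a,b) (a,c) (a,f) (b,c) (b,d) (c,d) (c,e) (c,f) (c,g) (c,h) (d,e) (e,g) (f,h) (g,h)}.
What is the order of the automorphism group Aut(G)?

14

Vertex c is the unique vertex of degree 7; the remaining 7 vertices each have degree 3 and induce a cycle, so G is the wheel on 8 vertices with hub c. Every automorphism fixes the hub and acts on the rim 7-cycle, so Aut(G) ≅ Aut(C_7) = D_7 of order 14.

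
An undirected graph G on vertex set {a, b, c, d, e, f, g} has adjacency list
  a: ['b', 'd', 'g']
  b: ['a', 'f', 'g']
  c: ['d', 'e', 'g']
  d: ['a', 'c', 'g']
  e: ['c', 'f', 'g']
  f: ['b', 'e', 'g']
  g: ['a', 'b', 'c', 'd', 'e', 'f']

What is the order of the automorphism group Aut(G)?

12

Vertex g is the unique vertex of degree 6; the remaining 6 vertices each have degree 3 and induce a cycle, so G is the wheel on 7 vertices with hub g. Every automorphism fixes the hub and acts on the rim 6-cycle, so Aut(G) ≅ Aut(C_6) = D_6 of order 12.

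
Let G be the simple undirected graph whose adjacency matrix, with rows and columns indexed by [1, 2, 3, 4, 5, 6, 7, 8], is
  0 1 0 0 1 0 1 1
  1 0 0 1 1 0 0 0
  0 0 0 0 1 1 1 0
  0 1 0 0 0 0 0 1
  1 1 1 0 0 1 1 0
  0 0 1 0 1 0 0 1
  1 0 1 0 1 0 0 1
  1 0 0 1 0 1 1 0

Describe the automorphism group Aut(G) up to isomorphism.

{e}

The degree sequence is [4, 3, 3, 2, 5, 3, 4, 4]. Checking the degree-preserving permutations of the vertex set shows that none except the identity preserves every edge, so Aut(G) is trivial.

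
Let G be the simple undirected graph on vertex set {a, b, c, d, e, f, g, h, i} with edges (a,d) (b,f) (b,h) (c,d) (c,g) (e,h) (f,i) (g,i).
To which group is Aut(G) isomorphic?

The degree sequence is [1, 2, 2, 2, 1, 2, 2, 2, 2]; the two degree-1 vertices a and e are the ends of a path, so G = P_9. The only nontrivial automorphism of a path is the end-to-end reflection, so Aut(G) ≅ Z_2.

C_2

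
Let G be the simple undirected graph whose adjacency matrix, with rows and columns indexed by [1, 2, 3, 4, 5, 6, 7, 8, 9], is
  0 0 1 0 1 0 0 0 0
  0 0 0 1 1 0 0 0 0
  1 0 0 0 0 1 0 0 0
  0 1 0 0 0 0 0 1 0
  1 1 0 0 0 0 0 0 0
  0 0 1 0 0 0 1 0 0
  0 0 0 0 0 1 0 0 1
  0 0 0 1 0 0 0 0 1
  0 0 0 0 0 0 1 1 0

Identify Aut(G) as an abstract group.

Every vertex has degree 2 and the graph is connected, so G is the 9-cycle C_9. The automorphisms of the 9-cycle are exactly the symmetries of a regular 9-gon: the dihedral group D_9, |D_9| = 18.

D_9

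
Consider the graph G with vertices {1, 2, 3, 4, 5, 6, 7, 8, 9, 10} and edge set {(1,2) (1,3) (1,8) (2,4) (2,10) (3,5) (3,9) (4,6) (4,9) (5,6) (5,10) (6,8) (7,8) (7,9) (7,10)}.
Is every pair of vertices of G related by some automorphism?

Yes

G is 3-regular on 10 vertices with no triangles and no 4-cycles (girth 5): this is the Petersen graph. Viewing the Petersen graph as the Kneser graph K(5,2) — vertices are 2-subsets of {1,…,5}, edges join disjoint pairs — its automorphisms are exactly the permutations of the 5-element set, so Aut ≅ S_5 of order 120. This group acts transitively on the 10 vertices.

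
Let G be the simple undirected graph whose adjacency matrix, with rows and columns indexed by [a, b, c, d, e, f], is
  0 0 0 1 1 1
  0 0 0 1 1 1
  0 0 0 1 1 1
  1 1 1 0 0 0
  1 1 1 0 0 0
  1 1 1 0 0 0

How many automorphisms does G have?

72

G is 3-regular and bipartite with parts {a, b, c} and {d, e, f} (each part is independent and every cross-pair is an edge), so G = K_{3,3}. Aut(K_{3,3}) is the wreath product S_3 ≀ Z_2: permute within each part, then optionally swap the parts; |Aut| = 2·(3!)² = 72.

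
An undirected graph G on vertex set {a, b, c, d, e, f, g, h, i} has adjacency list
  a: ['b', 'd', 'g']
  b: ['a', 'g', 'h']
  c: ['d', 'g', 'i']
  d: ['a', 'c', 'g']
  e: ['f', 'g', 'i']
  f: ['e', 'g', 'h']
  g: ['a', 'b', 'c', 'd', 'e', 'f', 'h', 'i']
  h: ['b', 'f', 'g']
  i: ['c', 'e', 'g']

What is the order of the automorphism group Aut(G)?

16

Vertex g is the unique vertex of degree 8; the remaining 8 vertices each have degree 3 and induce a cycle, so G is the wheel on 9 vertices with hub g. Every automorphism fixes the hub and acts on the rim 8-cycle, so Aut(G) ≅ Aut(C_8) = D_8 of order 16.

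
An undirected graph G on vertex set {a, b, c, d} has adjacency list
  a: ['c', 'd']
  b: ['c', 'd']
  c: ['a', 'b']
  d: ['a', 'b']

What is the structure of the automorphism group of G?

(S_2 × S_2) ⋊ Z_2

G is 2-regular and bipartite with parts {a, b} and {c, d} (each part is independent and every cross-pair is an edge), so G = K_{2,2}. Each part can be permuted independently (S_2 × S_2) and the two equal-size parts can also be swapped, giving (S_2 × S_2) ⋊ Z_2 of order 2·(2!)² = 8.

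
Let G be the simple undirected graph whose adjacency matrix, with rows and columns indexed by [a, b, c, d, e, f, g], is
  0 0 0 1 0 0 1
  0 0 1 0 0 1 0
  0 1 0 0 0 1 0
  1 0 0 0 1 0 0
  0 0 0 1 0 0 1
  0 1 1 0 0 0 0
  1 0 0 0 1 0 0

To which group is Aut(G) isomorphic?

D_4 × D_3

G has two connected components, {a, d, e, g} and {b, c, f}; each is 2-regular, so G = C_4 ⊔ C_3. No automorphism exchanges components of different sizes, hence Aut(G) is the direct product D_4 × D_3, order 48.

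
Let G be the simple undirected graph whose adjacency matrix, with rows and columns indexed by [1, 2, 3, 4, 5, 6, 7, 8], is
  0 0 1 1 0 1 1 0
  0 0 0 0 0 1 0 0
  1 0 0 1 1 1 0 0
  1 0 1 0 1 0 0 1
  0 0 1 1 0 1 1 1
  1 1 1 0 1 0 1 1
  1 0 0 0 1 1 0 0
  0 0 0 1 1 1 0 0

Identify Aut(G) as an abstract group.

The degree sequence is [4, 1, 4, 4, 5, 6, 3, 3]. Checking the degree-preserving permutations of the vertex set shows that none except the identity preserves every edge, so Aut(G) is trivial.

1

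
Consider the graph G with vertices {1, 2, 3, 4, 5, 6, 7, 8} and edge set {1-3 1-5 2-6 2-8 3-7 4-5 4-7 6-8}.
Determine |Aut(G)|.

G has two connected components, {1, 3, 4, 5, 7} and {2, 6, 8}; each is 2-regular, so G = C_5 ⊔ C_3. No automorphism exchanges components of different sizes, hence Aut(G) is the direct product D_3 × D_5, order 60.

60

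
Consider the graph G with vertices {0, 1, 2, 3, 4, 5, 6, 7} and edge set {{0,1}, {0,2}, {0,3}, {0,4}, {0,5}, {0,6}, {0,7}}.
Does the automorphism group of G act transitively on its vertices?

No

Vertex 0 is the only vertex of degree 7, so every automorphism fixes it; G is not vertex-transitive.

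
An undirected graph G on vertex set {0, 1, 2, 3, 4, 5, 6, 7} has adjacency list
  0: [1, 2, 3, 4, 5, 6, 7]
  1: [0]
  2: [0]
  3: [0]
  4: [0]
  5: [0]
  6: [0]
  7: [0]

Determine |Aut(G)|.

5040

Vertex 0 has degree 7 and every other vertex has degree 1, so G is the star K_{1,7} with centre 0. Any automorphism fixes the centre and permutes the 7 leaves freely, so Aut(G) ≅ S_7 of order 7! = 5040.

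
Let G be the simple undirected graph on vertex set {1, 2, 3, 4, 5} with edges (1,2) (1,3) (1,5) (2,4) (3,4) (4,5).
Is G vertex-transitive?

No

Automorphisms preserve degree, but G has vertices of degree 2 and vertices of degree 3; no automorphism maps one to the other, so G is not vertex-transitive.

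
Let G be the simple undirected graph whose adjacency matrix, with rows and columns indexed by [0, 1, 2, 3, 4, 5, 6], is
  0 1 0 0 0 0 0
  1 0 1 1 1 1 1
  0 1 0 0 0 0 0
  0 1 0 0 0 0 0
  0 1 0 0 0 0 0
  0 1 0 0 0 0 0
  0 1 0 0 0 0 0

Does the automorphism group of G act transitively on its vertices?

No

Vertex 1 is the only vertex of degree 6, so every automorphism fixes it; G is not vertex-transitive.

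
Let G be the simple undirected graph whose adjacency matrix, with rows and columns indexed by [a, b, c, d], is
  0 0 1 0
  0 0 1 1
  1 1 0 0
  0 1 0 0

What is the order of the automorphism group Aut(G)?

The degree sequence is [1, 2, 2, 1]; the two degree-1 vertices a and d are the ends of a path, so G = P_4. A path has exactly one nontrivial symmetry — reversal — giving Aut(G) of order 2.

2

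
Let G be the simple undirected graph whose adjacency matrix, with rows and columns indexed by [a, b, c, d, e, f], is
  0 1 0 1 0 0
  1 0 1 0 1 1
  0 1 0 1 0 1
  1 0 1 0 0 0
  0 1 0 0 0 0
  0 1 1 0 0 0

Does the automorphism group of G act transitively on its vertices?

No

Vertex b is the only vertex of degree 4, so every automorphism fixes it; G is not vertex-transitive.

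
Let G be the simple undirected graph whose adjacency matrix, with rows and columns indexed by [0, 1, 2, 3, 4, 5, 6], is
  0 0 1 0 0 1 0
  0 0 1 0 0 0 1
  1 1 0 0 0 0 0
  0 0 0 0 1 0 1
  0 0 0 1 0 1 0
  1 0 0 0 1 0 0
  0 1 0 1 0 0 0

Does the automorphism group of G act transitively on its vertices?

Every vertex has degree 2 and the graph is connected, so G is the 7-cycle C_7. C_7 has 7 rotations and 7 reflections, so Aut(C_7) ≅ D_7 of order 14. This group acts transitively on the 7 vertices.

Yes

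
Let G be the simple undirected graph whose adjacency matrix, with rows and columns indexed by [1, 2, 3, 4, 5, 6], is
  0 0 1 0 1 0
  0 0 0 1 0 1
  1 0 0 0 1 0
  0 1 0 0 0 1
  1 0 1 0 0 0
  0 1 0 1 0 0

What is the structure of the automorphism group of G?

D_3 ≀ Z_2

G has two connected components, {2, 4, 6} and {1, 3, 5}; each is 2-regular, so G = C_3 ⊔ C_3. With two isomorphic components, Aut(G) = Aut(C_3) ≀ S_2 = (D_3 × D_3) ⋊ Z_2: permute each cycle by D_3, then optionally swap the two cycles. Order 2·(2·3)² = 72.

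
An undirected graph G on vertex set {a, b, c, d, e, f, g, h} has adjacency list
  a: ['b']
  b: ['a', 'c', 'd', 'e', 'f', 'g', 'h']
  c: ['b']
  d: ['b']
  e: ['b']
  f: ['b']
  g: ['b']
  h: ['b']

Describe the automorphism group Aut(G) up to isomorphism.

S_7

Vertex b has degree 7 and every other vertex has degree 1, so G is the star K_{1,7} with centre b. The 7 leaves are pairwise interchangeable while the centre is fixed, giving Aut(G) = S_7.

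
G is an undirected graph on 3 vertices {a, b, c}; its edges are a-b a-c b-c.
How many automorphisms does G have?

6

All 3 vertices are pairwise adjacent: G = K_3. Every bijection on the vertex set is an automorphism of K_3; hence Aut(K_3) ≅ S_3, order 6.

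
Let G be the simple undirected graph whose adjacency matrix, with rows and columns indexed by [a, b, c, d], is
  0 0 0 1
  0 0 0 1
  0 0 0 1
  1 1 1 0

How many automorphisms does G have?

Vertex d has degree 3 and every other vertex has degree 1, so G is the star K_{1,3} with centre d. Any automorphism fixes the centre and permutes the 3 leaves freely, so Aut(G) ≅ S_3 of order 3! = 6.

6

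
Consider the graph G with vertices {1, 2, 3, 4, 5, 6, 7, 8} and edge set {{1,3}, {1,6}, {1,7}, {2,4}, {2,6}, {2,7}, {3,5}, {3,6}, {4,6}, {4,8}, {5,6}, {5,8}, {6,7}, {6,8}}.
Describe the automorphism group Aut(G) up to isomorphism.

Vertex 6 is the unique vertex of degree 7; the remaining 7 vertices each have degree 3 and induce a cycle, so G is the wheel on 8 vertices with hub 6. With the hub fixed, the remaining symmetry is that of the rim cycle C_7, giving the dihedral group D_7.

D_7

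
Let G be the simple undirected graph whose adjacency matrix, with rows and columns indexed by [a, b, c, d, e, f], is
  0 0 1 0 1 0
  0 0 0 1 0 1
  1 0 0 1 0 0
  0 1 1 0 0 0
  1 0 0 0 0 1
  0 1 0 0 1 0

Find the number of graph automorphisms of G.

12

G is 2-regular and connected on 6 vertices, i.e. the cycle C_6. The automorphisms of the 6-cycle are exactly the symmetries of a regular 6-gon: the dihedral group D_6, |D_6| = 12.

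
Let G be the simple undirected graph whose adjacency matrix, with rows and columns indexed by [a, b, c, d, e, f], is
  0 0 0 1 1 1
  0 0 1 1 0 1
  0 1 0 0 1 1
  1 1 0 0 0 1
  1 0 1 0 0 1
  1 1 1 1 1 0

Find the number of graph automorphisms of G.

10

Vertex f is the unique vertex of degree 5; the remaining 5 vertices each have degree 3 and induce a cycle, so G is the wheel on 6 vertices with hub f. Every automorphism fixes the hub and acts on the rim 5-cycle, so Aut(G) ≅ Aut(C_5) = D_5 of order 10.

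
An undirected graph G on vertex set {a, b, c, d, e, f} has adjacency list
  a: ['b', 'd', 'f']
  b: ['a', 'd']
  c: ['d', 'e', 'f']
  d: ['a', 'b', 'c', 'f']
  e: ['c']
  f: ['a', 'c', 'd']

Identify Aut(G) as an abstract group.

{e}

Degrees alone do not determine every vertex (e.g. a and c both have degree 3), but their neighbour-degree multisets differ: N(a) has degrees [2, 3, 4] while N(c) has degrees [1, 3, 4]. Repeating this refinement separates all vertices, so the only automorphism is the identity.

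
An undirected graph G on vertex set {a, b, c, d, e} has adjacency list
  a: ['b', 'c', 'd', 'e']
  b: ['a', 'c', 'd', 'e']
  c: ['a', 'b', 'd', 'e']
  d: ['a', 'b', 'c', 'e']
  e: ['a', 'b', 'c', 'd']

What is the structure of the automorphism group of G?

S_5

Every vertex has degree 4, so G is the complete graph K_5. Every bijection on the vertex set is an automorphism of K_5; hence Aut(K_5) ≅ S_5, order 120.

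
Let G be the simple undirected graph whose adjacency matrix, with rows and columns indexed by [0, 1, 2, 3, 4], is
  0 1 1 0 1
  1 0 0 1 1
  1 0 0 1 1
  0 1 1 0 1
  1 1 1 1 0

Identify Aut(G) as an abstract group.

Vertex 4 is the unique vertex of degree 4; the remaining 4 vertices each have degree 3 and induce a cycle, so G is the wheel on 5 vertices with hub 4. Every automorphism fixes the hub and acts on the rim 4-cycle, so Aut(G) ≅ Aut(C_4) = D_4 of order 8.

D_4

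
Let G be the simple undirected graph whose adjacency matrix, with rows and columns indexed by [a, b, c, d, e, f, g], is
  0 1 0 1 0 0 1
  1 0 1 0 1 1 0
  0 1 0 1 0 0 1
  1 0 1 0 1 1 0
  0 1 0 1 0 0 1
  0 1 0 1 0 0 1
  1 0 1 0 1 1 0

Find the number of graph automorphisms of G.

The vertices split by degree into {b, d, g} (degree 4) and {a, c, e, f} (degree 3); every edge runs between the two parts, so G is the complete bipartite graph K_{3,4}. The parts have unequal sizes, so no automorphism swaps them; each part is permuted independently, giving S_4 × S_3 of order 4!·3! = 144.

144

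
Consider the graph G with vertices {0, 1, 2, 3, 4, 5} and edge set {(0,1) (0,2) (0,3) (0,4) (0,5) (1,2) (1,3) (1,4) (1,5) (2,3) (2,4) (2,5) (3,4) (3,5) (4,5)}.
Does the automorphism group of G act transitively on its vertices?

Yes

Every vertex has degree 5, so G is the complete graph K_6. Any permutation of the 6 vertices preserves K_6, so Aut(K_6) = S_6 of order 6! = 720. Under this action every vertex can be carried to every other, so G is vertex-transitive.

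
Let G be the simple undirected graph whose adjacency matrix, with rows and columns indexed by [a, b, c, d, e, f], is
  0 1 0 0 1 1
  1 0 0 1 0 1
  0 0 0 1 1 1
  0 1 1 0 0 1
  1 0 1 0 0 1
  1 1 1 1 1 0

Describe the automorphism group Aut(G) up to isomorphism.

D_5

Vertex f is the unique vertex of degree 5; the remaining 5 vertices each have degree 3 and induce a cycle, so G is the wheel on 6 vertices with hub f. Every automorphism fixes the hub and acts on the rim 5-cycle, so Aut(G) ≅ Aut(C_5) = D_5 of order 10.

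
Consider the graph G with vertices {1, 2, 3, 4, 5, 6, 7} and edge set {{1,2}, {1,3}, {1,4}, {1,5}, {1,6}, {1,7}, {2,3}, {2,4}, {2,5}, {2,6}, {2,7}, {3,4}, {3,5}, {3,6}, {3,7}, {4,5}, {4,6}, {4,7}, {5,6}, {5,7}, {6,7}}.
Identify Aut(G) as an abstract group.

the symmetric group on 7 letters

All 7 vertices are pairwise adjacent: G = K_7. Every bijection on the vertex set is an automorphism of K_7; hence Aut(K_7) ≅ S_7, order 5040.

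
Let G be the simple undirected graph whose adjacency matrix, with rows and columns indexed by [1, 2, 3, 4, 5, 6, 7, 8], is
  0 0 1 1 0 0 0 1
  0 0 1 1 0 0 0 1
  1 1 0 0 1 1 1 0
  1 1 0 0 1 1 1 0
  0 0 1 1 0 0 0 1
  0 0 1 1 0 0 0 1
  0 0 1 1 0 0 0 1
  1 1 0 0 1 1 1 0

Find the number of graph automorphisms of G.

The vertices split by degree into {3, 4, 8} (degree 5) and {1, 2, 5, 6, 7} (degree 3); every edge runs between the two parts, so G is the complete bipartite graph K_{3,5}. Automorphisms preserve the bipartition setwise (since the parts differ in size) and act as S_3 × S_5 within it; |Aut| = 720.

720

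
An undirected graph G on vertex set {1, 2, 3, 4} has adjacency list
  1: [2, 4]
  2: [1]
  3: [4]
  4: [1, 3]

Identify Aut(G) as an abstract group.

The degree sequence is [2, 1, 1, 2]; the two degree-1 vertices 2 and 3 are the ends of a path, so G = P_4. A path has exactly one nontrivial symmetry — reversal — giving Aut(G) of order 2.

the cyclic group of order 2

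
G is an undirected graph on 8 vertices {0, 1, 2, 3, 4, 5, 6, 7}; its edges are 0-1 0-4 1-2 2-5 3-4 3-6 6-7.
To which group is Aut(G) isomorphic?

Z_2

The degree sequence is [2, 2, 2, 2, 2, 1, 2, 1]; the two degree-1 vertices 5 and 7 are the ends of a path, so G = P_8. A path has exactly one nontrivial symmetry — reversal — giving Aut(G) of order 2.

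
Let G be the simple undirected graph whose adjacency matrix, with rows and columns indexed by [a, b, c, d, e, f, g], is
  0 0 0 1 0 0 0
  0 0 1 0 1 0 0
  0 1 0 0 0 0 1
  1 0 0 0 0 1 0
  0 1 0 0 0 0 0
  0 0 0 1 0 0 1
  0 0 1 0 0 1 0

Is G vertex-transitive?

Automorphisms preserve degree, but G has vertices of degree 1 and vertices of degree 2; no automorphism maps one to the other, so G is not vertex-transitive.

No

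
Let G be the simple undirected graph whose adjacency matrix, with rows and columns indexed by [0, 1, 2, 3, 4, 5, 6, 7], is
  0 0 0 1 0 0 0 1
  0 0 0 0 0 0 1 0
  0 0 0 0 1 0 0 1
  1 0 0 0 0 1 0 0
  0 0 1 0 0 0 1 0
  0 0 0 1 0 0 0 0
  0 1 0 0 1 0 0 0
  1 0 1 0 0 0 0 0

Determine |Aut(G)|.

2

The degree sequence is [2, 1, 2, 2, 2, 1, 2, 2]; the two degree-1 vertices 1 and 5 are the ends of a path, so G = P_8. The only nontrivial automorphism of a path is the end-to-end reflection, so Aut(G) ≅ Z_2.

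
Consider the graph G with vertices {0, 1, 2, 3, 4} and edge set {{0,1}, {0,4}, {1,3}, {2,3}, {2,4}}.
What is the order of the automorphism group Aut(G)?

10

G is 2-regular and connected on 5 vertices, i.e. the cycle C_5. The automorphisms of the 5-cycle are exactly the symmetries of a regular 5-gon: the dihedral group D_5, |D_5| = 10.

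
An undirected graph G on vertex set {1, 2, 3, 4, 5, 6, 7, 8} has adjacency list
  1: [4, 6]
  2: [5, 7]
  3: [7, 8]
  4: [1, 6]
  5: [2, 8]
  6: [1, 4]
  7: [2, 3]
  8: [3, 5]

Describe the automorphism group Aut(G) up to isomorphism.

G has two connected components, {2, 3, 5, 7, 8} and {1, 4, 6}; each is 2-regular, so G = C_5 ⊔ C_3. The components are non-isomorphic (different sizes), so Aut(G) = Aut(C_5) × Aut(C_3) = D_5 × D_3 of order 10·6 = 60.

D_5 × D_3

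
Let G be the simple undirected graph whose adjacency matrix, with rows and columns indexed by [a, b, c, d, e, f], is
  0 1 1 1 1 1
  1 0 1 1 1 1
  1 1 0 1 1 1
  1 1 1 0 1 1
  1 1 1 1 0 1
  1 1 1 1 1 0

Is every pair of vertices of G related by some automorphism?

Yes

Every vertex has degree 5, so G is the complete graph K_6. Any permutation of the 6 vertices preserves K_6, so Aut(K_6) = S_6 of order 6! = 720. Under this action every vertex can be carried to every other, so G is vertex-transitive.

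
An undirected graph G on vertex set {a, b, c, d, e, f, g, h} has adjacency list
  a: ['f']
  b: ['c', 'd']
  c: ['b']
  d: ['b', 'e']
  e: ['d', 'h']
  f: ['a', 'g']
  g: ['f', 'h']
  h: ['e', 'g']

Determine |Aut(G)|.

The degree sequence is [1, 2, 1, 2, 2, 2, 2, 2]; the two degree-1 vertices a and c are the ends of a path, so G = P_8. A path has exactly one nontrivial symmetry — reversal — giving Aut(G) of order 2.

2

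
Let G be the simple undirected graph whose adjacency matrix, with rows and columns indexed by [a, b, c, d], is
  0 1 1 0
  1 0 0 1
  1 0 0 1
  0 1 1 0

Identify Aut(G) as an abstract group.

G is 2-regular and bipartite on 2^2 = 4 vertices with girth 4; it is the hypercube graph Q_2. Aut(Q_2) consists of the signed permutations of the 2 coordinate axes: 2! permutations times 2^2 sign flips, so |Aut| = 2^2·2! = 8.

D_4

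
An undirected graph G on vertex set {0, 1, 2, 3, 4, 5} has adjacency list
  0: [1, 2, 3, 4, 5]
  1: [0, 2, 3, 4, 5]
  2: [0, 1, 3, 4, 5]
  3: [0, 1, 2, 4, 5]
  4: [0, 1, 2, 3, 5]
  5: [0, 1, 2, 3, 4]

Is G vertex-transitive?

Every vertex has degree 5, so G is the complete graph K_6. Any permutation of the 6 vertices preserves K_6, so Aut(K_6) = S_6 of order 6! = 720. This group acts transitively on the 6 vertices.

Yes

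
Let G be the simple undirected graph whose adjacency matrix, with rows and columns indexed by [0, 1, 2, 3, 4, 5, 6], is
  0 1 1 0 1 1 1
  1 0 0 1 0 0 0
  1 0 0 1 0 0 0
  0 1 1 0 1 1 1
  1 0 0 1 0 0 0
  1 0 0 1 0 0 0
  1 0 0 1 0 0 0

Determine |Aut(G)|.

The vertices split by degree into {0, 3} (degree 5) and {1, 2, 4, 5, 6} (degree 2); every edge runs between the two parts, so G is the complete bipartite graph K_{2,5}. Automorphisms preserve the bipartition setwise (since the parts differ in size) and act as S_2 × S_5 within it; |Aut| = 240.

240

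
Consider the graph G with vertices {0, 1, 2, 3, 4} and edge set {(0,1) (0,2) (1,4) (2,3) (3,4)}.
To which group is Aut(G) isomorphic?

the dihedral group of order 10

G is 2-regular and connected on 5 vertices, i.e. the cycle C_5. The automorphisms of the 5-cycle are exactly the symmetries of a regular 5-gon: the dihedral group D_5, |D_5| = 10.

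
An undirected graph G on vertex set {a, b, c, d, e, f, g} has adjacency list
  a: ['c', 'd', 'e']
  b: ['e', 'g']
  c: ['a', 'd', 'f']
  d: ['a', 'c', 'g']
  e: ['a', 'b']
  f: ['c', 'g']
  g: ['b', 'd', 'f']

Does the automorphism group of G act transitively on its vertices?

No

Automorphisms preserve degree, but G has vertices of degree 2 and vertices of degree 3; no automorphism maps one to the other, so G is not vertex-transitive.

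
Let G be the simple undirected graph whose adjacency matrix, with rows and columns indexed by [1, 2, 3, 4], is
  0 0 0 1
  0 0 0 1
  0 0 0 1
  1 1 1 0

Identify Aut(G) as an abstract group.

S_3

Vertex 4 has degree 3 and every other vertex has degree 1, so G is the star K_{1,3} with centre 4. The 3 leaves are pairwise interchangeable while the centre is fixed, giving Aut(G) = S_3.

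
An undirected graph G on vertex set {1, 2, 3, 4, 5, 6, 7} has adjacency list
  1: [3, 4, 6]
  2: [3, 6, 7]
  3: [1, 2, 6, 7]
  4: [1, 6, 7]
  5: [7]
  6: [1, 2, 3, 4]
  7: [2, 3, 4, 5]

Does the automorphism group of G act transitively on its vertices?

Vertex 5 is the only vertex of degree 1, so every automorphism fixes it; G is not vertex-transitive.

No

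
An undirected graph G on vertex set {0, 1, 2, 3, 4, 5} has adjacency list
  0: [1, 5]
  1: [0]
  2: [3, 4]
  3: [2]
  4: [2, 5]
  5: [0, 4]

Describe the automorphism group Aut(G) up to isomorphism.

The degree sequence is [2, 1, 2, 1, 2, 2]; the two degree-1 vertices 1 and 3 are the ends of a path, so G = P_6. The only nontrivial automorphism of a path is the end-to-end reflection, so Aut(G) ≅ Z_2.

the cyclic group of order 2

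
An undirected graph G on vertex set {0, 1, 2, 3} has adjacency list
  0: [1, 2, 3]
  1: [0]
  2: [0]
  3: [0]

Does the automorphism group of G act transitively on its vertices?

Vertex 0 is the only vertex of degree 3, so every automorphism fixes it; G is not vertex-transitive.

No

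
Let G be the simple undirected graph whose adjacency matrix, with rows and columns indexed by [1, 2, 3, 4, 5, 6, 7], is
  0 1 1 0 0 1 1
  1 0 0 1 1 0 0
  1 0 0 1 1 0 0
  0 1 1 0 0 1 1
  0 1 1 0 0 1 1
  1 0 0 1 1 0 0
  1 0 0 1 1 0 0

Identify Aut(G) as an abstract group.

The vertices split by degree into {1, 4, 5} (degree 4) and {2, 3, 6, 7} (degree 3); every edge runs between the two parts, so G is the complete bipartite graph K_{3,4}. Automorphisms preserve the bipartition setwise (since the parts differ in size) and act as S_3 × S_4 within it; |Aut| = 144.

S_3 × S_4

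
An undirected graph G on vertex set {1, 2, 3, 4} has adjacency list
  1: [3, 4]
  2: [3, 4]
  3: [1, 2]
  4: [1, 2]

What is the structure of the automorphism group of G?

Z_2^2 ⋊ S_2

G is 2-regular and bipartite on 2^2 = 4 vertices with girth 4; it is the hypercube graph Q_2. The symmetry group of the 2-cube is the hyperoctahedral group B_2 = Z_2 ≀ S_2, of order 2^2·2! = 8.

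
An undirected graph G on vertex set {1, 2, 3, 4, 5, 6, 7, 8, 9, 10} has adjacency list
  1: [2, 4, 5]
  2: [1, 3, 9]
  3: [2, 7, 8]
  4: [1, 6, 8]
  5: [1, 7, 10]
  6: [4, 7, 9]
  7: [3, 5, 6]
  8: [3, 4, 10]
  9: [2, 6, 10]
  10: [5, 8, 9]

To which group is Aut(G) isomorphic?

the symmetric group S_5

G is 3-regular on 10 vertices with no triangles and no 4-cycles (girth 5): this is the Petersen graph. Viewing the Petersen graph as the Kneser graph K(5,2) — vertices are 2-subsets of {1,…,5}, edges join disjoint pairs — its automorphisms are exactly the permutations of the 5-element set, so Aut ≅ S_5 of order 120.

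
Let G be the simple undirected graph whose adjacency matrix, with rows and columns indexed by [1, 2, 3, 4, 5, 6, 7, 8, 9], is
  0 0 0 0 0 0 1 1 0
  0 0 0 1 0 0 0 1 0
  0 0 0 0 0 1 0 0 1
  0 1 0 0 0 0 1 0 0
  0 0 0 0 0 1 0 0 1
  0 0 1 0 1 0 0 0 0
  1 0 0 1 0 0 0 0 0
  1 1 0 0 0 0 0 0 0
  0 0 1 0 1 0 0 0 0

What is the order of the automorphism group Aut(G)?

80

G has two connected components, {1, 2, 4, 7, 8} and {3, 5, 6, 9}; each is 2-regular, so G = C_5 ⊔ C_4. No automorphism exchanges components of different sizes, hence Aut(G) is the direct product D_5 × D_4, order 80.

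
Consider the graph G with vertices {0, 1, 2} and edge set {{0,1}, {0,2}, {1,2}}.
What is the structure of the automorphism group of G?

All 3 vertices are pairwise adjacent: G = K_3. Any permutation of the 3 vertices preserves K_3, so Aut(K_3) = S_3 of order 3! = 6.

S_3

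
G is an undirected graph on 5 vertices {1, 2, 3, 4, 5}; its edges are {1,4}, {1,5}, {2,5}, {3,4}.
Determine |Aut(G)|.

2

The degree sequence is [2, 1, 1, 2, 2]; the two degree-1 vertices 2 and 3 are the ends of a path, so G = P_5. The only nontrivial automorphism of a path is the end-to-end reflection, so Aut(G) ≅ Z_2.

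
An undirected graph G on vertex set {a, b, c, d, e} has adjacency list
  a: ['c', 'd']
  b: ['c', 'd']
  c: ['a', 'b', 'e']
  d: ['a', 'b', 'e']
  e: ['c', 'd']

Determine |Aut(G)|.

12

The vertices split by degree into {c, d} (degree 3) and {a, b, e} (degree 2); every edge runs between the two parts, so G is the complete bipartite graph K_{2,3}. Automorphisms preserve the bipartition setwise (since the parts differ in size) and act as S_3 × S_2 within it; |Aut| = 12.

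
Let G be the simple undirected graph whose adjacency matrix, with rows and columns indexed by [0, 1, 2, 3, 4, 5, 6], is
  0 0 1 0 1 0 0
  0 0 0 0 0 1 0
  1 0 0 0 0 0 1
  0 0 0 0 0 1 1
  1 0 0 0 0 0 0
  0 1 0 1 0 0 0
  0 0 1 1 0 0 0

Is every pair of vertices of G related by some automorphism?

Automorphisms preserve degree, but G has vertices of degree 1 and vertices of degree 2; no automorphism maps one to the other, so G is not vertex-transitive.

No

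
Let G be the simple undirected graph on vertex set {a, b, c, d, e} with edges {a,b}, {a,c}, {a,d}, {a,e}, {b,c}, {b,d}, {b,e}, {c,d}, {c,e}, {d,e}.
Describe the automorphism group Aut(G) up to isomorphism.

the symmetric group on 5 letters

Every vertex has degree 4, so G is the complete graph K_5. Every bijection on the vertex set is an automorphism of K_5; hence Aut(K_5) ≅ S_5, order 120.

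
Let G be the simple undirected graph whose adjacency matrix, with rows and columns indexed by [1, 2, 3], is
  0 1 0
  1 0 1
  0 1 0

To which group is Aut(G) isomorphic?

C_2

The degree sequence is [1, 2, 1]; the two degree-1 vertices 1 and 3 are the ends of a path, so G = P_3. The only nontrivial automorphism of a path is the end-to-end reflection, so Aut(G) ≅ Z_2.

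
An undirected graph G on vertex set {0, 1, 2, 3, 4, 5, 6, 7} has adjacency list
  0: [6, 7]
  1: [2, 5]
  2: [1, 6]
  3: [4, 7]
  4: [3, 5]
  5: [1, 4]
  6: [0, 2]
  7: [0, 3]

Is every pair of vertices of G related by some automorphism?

Yes

Every vertex has degree 2 and the graph is connected, so G is the 8-cycle C_8. The automorphisms of the 8-cycle are exactly the symmetries of a regular 8-gon: the dihedral group D_8, |D_8| = 16. This group acts transitively on the 8 vertices.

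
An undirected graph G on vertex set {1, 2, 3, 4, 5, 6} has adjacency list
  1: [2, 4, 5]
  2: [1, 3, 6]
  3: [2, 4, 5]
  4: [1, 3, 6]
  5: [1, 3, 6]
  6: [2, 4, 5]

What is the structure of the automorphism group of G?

S_3 ≀ Z_2

G is 3-regular and bipartite with parts {2, 4, 5} and {1, 3, 6} (each part is independent and every cross-pair is an edge), so G = K_{3,3}. Each part can be permuted independently (S_3 × S_3) and the two equal-size parts can also be swapped, giving (S_3 × S_3) ⋊ Z_2 of order 2·(3!)² = 72.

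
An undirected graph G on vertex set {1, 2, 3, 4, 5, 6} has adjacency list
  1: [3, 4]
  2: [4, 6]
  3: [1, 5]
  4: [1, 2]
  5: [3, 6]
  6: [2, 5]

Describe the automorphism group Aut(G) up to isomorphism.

Every vertex has degree 2 and the graph is connected, so G is the 6-cycle C_6. The automorphisms of the 6-cycle are exactly the symmetries of a regular 6-gon: the dihedral group D_6, |D_6| = 12.

the dihedral group of order 12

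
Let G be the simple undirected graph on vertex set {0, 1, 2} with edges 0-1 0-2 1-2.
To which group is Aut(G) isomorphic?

All 3 vertices are pairwise adjacent: G = K_3. Any permutation of the 3 vertices preserves K_3, so Aut(K_3) = S_3 of order 3! = 6.

S_3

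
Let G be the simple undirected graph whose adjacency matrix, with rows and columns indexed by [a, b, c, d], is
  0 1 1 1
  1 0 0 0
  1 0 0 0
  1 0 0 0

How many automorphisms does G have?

Vertex a has degree 3 and every other vertex has degree 1, so G is the star K_{1,3} with centre a. Any automorphism fixes the centre and permutes the 3 leaves freely, so Aut(G) ≅ S_3 of order 3! = 6.

6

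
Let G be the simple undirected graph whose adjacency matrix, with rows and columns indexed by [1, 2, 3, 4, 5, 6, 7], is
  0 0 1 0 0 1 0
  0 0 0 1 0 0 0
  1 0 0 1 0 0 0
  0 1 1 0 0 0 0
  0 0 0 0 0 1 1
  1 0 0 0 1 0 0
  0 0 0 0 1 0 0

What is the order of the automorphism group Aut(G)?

2

The degree sequence is [2, 1, 2, 2, 2, 2, 1]; the two degree-1 vertices 2 and 7 are the ends of a path, so G = P_7. The only nontrivial automorphism of a path is the end-to-end reflection, so Aut(G) ≅ Z_2.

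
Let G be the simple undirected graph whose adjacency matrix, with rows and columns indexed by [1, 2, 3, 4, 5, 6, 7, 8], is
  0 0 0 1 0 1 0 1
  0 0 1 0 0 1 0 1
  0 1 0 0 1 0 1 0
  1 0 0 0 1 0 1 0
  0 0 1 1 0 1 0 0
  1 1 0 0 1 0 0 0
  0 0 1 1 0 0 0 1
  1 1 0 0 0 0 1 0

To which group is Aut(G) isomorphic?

G is 3-regular and bipartite on 2^3 = 8 vertices with girth 4; it is the hypercube graph Q_3. Aut(Q_3) consists of the signed permutations of the 3 coordinate axes: 3! permutations times 2^3 sign flips, so |Aut| = 2^3·3! = 48.

Z_2^3 ⋊ S_3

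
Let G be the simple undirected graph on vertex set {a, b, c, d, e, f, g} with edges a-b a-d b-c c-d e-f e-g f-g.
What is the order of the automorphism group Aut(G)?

48

G has two connected components, {a, b, c, d} and {e, f, g}; each is 2-regular, so G = C_4 ⊔ C_3. The components are non-isomorphic (different sizes), so Aut(G) = Aut(C_3) × Aut(C_4) = D_3 × D_4 of order 6·8 = 48.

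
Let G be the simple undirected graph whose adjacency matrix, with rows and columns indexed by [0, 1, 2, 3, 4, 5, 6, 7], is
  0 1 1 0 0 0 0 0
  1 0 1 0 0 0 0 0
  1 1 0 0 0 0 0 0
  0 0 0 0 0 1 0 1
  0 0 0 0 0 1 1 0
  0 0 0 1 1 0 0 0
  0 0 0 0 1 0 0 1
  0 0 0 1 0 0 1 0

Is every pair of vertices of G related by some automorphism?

No

G has two connected components, {3, 4, 5, 6, 7} and {0, 1, 2}; each is 2-regular, so G = C_5 ⊔ C_3. The orbit of 0 under Aut(G) is {0, 1, 2}, which does not contain 3, so G is not vertex-transitive.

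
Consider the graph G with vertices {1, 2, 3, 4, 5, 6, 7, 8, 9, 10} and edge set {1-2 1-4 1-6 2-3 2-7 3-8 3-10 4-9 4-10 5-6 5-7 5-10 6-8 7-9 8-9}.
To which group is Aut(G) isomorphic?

G is 3-regular on 10 vertices with no triangles and no 4-cycles (girth 5): this is the Petersen graph. It is a classical fact that the Petersen graph has automorphism group S_5 (order 120), arising from its description as the Kneser graph K(5,2).

S_5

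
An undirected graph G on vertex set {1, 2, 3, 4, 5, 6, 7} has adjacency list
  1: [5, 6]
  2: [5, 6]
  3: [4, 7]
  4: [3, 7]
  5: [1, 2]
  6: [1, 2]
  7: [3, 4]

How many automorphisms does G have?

48

G has two connected components, {1, 2, 5, 6} and {3, 4, 7}; each is 2-regular, so G = C_4 ⊔ C_3. No automorphism exchanges components of different sizes, hence Aut(G) is the direct product D_4 × D_3, order 48.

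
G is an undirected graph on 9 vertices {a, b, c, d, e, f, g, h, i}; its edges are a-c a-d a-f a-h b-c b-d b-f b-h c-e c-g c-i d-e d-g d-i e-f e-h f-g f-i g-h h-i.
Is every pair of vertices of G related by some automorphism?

No

Automorphisms preserve degree, but G has vertices of degree 4 and vertices of degree 5; no automorphism maps one to the other, so G is not vertex-transitive.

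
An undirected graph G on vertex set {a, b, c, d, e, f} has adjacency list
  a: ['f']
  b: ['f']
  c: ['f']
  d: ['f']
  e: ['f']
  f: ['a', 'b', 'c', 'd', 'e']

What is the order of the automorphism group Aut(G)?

120

Vertex f has degree 5 and every other vertex has degree 1, so G is the star K_{1,5} with centre f. The 5 leaves are pairwise interchangeable while the centre is fixed, giving Aut(G) = S_5.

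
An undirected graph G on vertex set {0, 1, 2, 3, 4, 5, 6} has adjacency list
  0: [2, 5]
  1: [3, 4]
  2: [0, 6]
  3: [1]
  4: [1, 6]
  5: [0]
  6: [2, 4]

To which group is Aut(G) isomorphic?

Z_2

The degree sequence is [2, 2, 2, 1, 2, 1, 2]; the two degree-1 vertices 3 and 5 are the ends of a path, so G = P_7. The only nontrivial automorphism of a path is the end-to-end reflection, so Aut(G) ≅ Z_2.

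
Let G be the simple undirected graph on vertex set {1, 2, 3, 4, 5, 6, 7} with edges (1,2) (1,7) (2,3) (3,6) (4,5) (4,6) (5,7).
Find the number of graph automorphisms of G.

14

G is 2-regular and connected on 7 vertices, i.e. the cycle C_7. C_7 has 7 rotations and 7 reflections, so Aut(C_7) ≅ D_7 of order 14.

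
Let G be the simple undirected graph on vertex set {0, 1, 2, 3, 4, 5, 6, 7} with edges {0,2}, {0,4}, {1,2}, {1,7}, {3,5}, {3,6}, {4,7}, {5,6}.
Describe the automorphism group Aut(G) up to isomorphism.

D_5 × D_3

G has two connected components, {0, 1, 2, 4, 7} and {3, 5, 6}; each is 2-regular, so G = C_5 ⊔ C_3. No automorphism exchanges components of different sizes, hence Aut(G) is the direct product D_5 × D_3, order 60.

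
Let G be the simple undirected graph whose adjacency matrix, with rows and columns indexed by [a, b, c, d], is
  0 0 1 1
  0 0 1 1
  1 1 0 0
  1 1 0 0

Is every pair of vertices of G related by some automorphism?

G is 2-regular and bipartite on 2^2 = 4 vertices with girth 4; it is the hypercube graph Q_2. The symmetry group of the 2-cube is the hyperoctahedral group B_2 = Z_2 ≀ S_2, of order 2^2·2! = 8. Under this action every vertex can be carried to every other, so G is vertex-transitive.

Yes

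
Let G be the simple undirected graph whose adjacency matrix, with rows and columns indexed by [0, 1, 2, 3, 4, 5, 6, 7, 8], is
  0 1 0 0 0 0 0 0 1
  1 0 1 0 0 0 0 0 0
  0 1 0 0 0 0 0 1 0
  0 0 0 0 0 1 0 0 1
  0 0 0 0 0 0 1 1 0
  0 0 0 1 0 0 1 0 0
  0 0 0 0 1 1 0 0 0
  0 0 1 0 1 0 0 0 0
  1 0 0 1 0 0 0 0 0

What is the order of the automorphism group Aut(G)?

18

G is 2-regular and connected on 9 vertices, i.e. the cycle C_9. C_9 has 9 rotations and 9 reflections, so Aut(C_9) ≅ D_9 of order 18.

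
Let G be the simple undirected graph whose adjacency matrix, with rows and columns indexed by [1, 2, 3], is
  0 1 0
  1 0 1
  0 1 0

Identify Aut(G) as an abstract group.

The degree sequence is [1, 2, 1]; the two degree-1 vertices 1 and 3 are the ends of a path, so G = P_3. The only nontrivial automorphism of a path is the end-to-end reflection, so Aut(G) ≅ Z_2.

C_2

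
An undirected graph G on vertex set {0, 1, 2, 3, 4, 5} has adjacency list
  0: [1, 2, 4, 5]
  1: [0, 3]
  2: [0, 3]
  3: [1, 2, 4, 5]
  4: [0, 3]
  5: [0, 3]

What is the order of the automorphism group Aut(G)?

48

The vertices split by degree into {0, 3} (degree 4) and {1, 2, 4, 5} (degree 2); every edge runs between the two parts, so G is the complete bipartite graph K_{2,4}. Automorphisms preserve the bipartition setwise (since the parts differ in size) and act as S_4 × S_2 within it; |Aut| = 48.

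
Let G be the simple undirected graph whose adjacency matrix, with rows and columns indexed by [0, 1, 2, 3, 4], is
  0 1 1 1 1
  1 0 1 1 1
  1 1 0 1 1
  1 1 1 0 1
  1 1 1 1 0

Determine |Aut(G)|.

Every vertex has degree 4, so G is the complete graph K_5. Any permutation of the 5 vertices preserves K_5, so Aut(K_5) = S_5 of order 5! = 120.

120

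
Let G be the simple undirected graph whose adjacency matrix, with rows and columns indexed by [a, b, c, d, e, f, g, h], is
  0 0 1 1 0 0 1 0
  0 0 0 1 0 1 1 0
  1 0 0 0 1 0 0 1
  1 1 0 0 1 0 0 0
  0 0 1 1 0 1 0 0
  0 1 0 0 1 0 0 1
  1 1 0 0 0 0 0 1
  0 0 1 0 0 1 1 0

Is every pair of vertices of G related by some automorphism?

Yes

G is 3-regular and bipartite on 2^3 = 8 vertices with girth 4; it is the hypercube graph Q_3. The symmetry group of the 3-cube is the hyperoctahedral group B_3 = Z_2 ≀ S_3, of order 2^3·3! = 48. Under this action every vertex can be carried to every other, so G is vertex-transitive.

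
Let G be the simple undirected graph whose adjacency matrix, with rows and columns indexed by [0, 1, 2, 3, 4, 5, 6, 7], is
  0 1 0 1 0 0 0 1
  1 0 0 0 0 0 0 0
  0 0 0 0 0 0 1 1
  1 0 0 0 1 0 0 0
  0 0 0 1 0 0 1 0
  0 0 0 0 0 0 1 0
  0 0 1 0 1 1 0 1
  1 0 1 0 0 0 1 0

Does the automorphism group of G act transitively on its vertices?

No

Vertex 6 is the only vertex of degree 4, so every automorphism fixes it; G is not vertex-transitive.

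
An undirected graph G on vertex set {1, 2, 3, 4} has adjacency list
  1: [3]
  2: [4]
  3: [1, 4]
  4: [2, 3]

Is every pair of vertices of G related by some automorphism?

No

Automorphisms preserve degree, but G has vertices of degree 1 and vertices of degree 2; no automorphism maps one to the other, so G is not vertex-transitive.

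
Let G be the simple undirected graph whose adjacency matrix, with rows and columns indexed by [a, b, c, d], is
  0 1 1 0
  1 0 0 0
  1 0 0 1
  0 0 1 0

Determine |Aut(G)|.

2

The degree sequence is [2, 1, 2, 1]; the two degree-1 vertices b and d are the ends of a path, so G = P_4. A path has exactly one nontrivial symmetry — reversal — giving Aut(G) of order 2.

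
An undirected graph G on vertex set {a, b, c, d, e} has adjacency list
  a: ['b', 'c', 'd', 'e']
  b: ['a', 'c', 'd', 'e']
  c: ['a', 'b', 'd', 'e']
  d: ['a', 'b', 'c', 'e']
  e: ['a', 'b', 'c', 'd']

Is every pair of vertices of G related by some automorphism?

All 5 vertices are pairwise adjacent: G = K_5. Any permutation of the 5 vertices preserves K_5, so Aut(K_5) = S_5 of order 5! = 120. This group acts transitively on the 5 vertices.

Yes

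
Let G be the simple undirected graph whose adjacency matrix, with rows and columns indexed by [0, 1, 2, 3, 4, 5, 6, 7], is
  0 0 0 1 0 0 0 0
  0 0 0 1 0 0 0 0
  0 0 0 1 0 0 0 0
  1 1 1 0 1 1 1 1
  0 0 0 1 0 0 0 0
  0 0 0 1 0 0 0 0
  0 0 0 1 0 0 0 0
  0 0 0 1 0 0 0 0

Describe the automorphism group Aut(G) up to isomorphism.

S_7

Vertex 3 has degree 7 and every other vertex has degree 1, so G is the star K_{1,7} with centre 3. Any automorphism fixes the centre and permutes the 7 leaves freely, so Aut(G) ≅ S_7 of order 7! = 5040.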